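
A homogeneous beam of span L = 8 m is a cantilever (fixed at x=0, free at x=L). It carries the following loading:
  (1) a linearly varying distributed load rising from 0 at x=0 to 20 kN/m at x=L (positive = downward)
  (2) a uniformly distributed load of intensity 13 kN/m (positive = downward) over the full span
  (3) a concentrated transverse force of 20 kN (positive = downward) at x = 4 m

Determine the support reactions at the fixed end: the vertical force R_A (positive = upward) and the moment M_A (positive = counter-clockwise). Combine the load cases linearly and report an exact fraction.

R_A = 204 kN, M_A = 2768/3 kN·m

Load 1 — triangular load w₀=20 kN/m (0→w₀ over full span):
  R_A = w₀L/2 = 20·8/2 = 80 kN
  M_A = w₀L²/3 = 20·8²/3 = 1280/3 kN·m
Load 2 — uniform load w=13 kN/m over full span:
  R_A = wL = 13·8 = 104 kN
  M_A = wL²/2 = 13·8²/2 = 416 kN·m
Load 3 — point force P=20 kN at a=4 m (b=L-a=4):
  R_A = P = 20 kN
  M_A = Pa = 20·4 = 80 kN·m
Superposition: R_A = 204 kN, M_A = 2768/3 kN·m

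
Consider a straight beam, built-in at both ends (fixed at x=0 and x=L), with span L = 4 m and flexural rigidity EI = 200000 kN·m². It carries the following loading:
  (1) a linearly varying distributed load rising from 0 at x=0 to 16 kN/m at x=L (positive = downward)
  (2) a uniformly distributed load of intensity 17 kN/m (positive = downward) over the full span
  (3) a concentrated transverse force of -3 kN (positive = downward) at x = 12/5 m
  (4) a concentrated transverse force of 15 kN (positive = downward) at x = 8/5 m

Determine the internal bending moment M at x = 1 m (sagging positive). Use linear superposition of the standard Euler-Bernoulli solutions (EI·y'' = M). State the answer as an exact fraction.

Load 1 — triangular load w₀=16 kN/m (0→w₀ over full span):
  M_1 = 3w₀Lx/20 - w₀L²/30 - w₀x³/(6L) = 3·16·4·1/20 - 16·4²/30 - 16·1³/(6·4) = 2/5 kN·m
Load 2 — uniform load w=17 kN/m over full span:
  M_2 = wLx/2 - wL²/12 - wx²/2 = 17·4·1/2 - 17·4²/12 - 17·1²/2 = 17/6 kN·m
Load 3 — point force P=-3 kN at a=12/5 m (b=L-a=8/5):
  M_3 = Pb²(3a+b)x/L³ - Pab²/L²  [x≤a] = (-3)·(8/5)²·(3·(12/5)+(8/5))·1/4³ - (-3)·(12/5)·(8/5)²/4² = 12/125 kN·m
Load 4 — point force P=15 kN at a=8/5 m (b=L-a=12/5):
  M_4 = Pb²(3a+b)x/L³ - Pab²/L²  [x≤a] = 15·(12/5)²·(3·(8/5)+(12/5))·1/4³ - 15·(8/5)·(12/5)²/4² = 27/25 kN·m
Superposition: M = Σ M_i = 3307/750 kN·m ≈ 4.409333 kN·m

M(1) = 3307/750 kN·m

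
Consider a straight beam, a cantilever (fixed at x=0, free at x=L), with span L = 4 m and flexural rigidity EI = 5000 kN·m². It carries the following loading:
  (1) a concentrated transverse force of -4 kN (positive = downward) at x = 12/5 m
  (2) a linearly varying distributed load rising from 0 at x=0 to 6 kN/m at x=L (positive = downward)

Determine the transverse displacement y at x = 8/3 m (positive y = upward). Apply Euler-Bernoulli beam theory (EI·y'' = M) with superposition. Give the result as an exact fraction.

Load 1 — point force P=-4 kN at a=12/5 m (b=L-a=8/5):
  y_1 = -Pa²(3x-a)/(6EI)  [x>a] = -(-4)·(12/5)²·(3·(8/3)-(12/5))/(6·5000) = 336/78125 m
Load 2 — triangular load w₀=6 kN/m (0→w₀ over full span):
  y_2 = (w₀Lx³/12-w₀L²x²/6-w₀x⁵/(120L))/EI = (6·4·(8/3)³/12-6·4²·(8/3)²/6-6·(8/3)⁵/(120·4))/5000 = -11776/759375 m
Superposition: y = Σ y_i = -212752/18984375 m ≈ -0.011207 m

y(8/3) = -212752/18984375 m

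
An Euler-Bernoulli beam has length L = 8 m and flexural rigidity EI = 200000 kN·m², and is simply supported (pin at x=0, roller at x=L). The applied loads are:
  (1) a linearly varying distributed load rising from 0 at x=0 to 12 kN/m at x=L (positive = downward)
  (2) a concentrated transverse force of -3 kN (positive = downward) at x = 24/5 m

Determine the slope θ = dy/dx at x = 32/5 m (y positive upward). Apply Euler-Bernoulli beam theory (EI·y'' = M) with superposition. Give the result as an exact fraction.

θ(32/5) = 5471/11718750 rad

Load 1 — triangular load w₀=12 kN/m (0→w₀ over full span):
  θ_1 = -w₀(7L⁴-30L²x²+15x⁴)/(360LEI) = -12·(7·8⁴-30·8²·(32/5)²+15·(32/5)⁴)/(360·8·200000) = 3028/5859375 rad
Load 2 — point force P=-3 kN at a=24/5 m (b=L-a=16/5):
  θ_2 = -Pa(2L²-6Lx+3x²+a²)/(6LEI)  [x>a] = -(-3)·(24/5)·(2·8²-6·8·(32/5)+3·(32/5)²+(24/5)²)/(6·8·200000) = -39/781250 rad
Superposition: θ = Σ θ_i = 5471/11718750 rad ≈ 0.000467 rad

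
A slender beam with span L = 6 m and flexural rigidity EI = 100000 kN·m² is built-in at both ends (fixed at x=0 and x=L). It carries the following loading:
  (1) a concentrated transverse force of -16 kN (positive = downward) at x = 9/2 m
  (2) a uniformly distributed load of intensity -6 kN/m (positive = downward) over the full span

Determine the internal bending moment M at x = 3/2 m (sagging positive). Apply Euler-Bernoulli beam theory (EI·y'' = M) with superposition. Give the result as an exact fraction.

M(3/2) = -3/2 kN·m

Load 1 — point force P=-16 kN at a=9/2 m (b=L-a=3/2):
  M_1 = Pb²(3a+b)x/L³ - Pab²/L²  [x≤a] = (-16)·(3/2)²·(3·(9/2)+(3/2))·(3/2)/6³ - (-16)·(9/2)·(3/2)²/6² = 3/4 kN·m
Load 2 — uniform load w=-6 kN/m over full span:
  M_2 = wLx/2 - wL²/12 - wx²/2 = (-6)·6·(3/2)/2 - (-6)·6²/12 - (-6)·(3/2)²/2 = -9/4 kN·m
Superposition: M = Σ M_i = -3/2 kN·m ≈ -1.500000 kN·m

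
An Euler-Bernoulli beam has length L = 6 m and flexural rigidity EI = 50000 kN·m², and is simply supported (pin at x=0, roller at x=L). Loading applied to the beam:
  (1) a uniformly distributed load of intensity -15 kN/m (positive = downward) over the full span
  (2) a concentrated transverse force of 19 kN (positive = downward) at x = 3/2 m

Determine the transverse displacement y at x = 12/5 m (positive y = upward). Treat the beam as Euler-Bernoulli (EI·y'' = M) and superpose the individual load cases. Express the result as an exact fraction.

Load 1 — uniform load w=-15 kN/m over full span:
  y_1 = -wx(L³-2Lx²+x³)/(24EI) = -(-15)·(12/5)·(6³-2·6·(12/5)²+(12/5)³)/(24·50000) = 7533/1562500 m
Load 2 — point force P=19 kN at a=3/2 m (b=L-a=9/2):
  y_2 = -Pa(L-x)(2Lx-a²-x²)/(6LEI)  [x>a] = -19·(3/2)·(6-(12/5))·(2·6·(12/5)-(3/2)²-(12/5)²)/(6·6·50000) = -118503/100000000 m
Superposition: y = Σ y_i = 363609/100000000 m ≈ 0.003636 m

y(12/5) = 363609/100000000 m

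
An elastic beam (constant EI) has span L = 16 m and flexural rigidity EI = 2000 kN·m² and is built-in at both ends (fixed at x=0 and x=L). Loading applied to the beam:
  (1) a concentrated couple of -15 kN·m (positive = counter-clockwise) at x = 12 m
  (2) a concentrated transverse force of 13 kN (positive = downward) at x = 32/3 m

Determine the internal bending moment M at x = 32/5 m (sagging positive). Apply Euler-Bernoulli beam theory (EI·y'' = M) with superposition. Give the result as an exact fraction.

Load 1 — applied couple M₀=-15 kN·m at a=12 m (b=L-a=4):
  M_1 = R_Ax - M_A  [x≤a] with R_A=-135/128, M_A=-75/16 = (-135/128)·(32/5) - (-75/16) = -33/16 kN·m
Load 2 — point force P=13 kN at a=32/3 m (b=L-a=16/3):
  M_2 = Pb²(3a+b)x/L³ - Pab²/L²  [x≤a] = 13·(16/3)²·(3·(32/3)+(16/3))·(32/5)/16³ - 13·(32/3)·(16/3)²/16² = 832/135 kN·m
Superposition: M = Σ M_i = 8857/2160 kN·m ≈ 4.100463 kN·m

M(32/5) = 8857/2160 kN·m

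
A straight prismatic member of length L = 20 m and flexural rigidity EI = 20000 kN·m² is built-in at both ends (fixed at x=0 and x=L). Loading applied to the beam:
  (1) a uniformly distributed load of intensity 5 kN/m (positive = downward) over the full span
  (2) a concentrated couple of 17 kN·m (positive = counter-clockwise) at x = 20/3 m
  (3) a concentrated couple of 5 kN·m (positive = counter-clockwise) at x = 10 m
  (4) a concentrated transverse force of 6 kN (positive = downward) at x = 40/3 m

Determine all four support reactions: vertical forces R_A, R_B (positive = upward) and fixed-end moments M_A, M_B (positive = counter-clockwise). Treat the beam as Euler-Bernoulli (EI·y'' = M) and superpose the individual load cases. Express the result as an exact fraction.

Load 1 — uniform load w=5 kN/m over full span:
  R_A = wL/2 = 5·20/2 = 50 kN
  M_A = wL²/12 = 5·20²/12 = 500/3 kN·m
  R_B = wL/2 = 5·20/2 = 50 kN
  M_B = -wL²/12 = -5·20²/12 = -500/3 kN·m
Load 2 — applied couple M₀=17 kN·m at a=20/3 m (b=L-a=40/3):
  R_A = 6M₀ab/L³ = 6·17·(20/3)·(40/3)/20³ = 17/15 kN
  M_A = M₀b(2a-b)/L² = 17·(40/3)·(2·(20/3)-(40/3))/20² = 0 kN·m
  R_B = -6M₀ab/L³ = -6·17·(20/3)·(40/3)/20³ = -17/15 kN
  M_B = M₀a(2b-a)/L² = 17·(20/3)·(2·(40/3)-(20/3))/20² = 17/3 kN·m
Load 3 — applied couple M₀=5 kN·m at a=10 m (b=L-a=10):
  R_A = 6M₀ab/L³ = 6·5·10·10/20³ = 3/8 kN
  M_A = M₀b(2a-b)/L² = 5·10·(2·10-10)/20² = 5/4 kN·m
  R_B = -6M₀ab/L³ = -6·5·10·10/20³ = -3/8 kN
  M_B = M₀a(2b-a)/L² = 5·10·(2·10-10)/20² = 5/4 kN·m
Load 4 — point force P=6 kN at a=40/3 m (b=L-a=20/3):
  R_A = Pb²(3a+b)/L³ = 6·(20/3)²·(3·(40/3)+(20/3))/20³ = 14/9 kN
  M_A = Pab²/L² = 6·(40/3)·(20/3)²/20² = 80/9 kN·m
  R_B = Pa²(a+3b)/L³ = 6·(40/3)²·((40/3)+3·(20/3))/20³ = 40/9 kN
  M_B = -Pa²b/L² = -6·(40/3)²·(20/3)/20² = -160/9 kN·m
Superposition: R_A = 19103/360 kN, M_A = 6365/36 kN·m, R_B = 19057/360 kN, M_B = -6391/36 kN·m

R_A = 19103/360 kN, M_A = 6365/36 kN·m, R_B = 19057/360 kN, M_B = -6391/36 kN·m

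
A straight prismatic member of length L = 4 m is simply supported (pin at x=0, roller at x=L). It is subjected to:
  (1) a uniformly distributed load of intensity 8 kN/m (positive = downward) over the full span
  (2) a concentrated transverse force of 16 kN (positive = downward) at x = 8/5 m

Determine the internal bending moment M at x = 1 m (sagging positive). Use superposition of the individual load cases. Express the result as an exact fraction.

Load 1 — uniform load w=8 kN/m over full span:
  M_1 = wx(L-x)/2 = 8·1·(4-1)/2 = 12 kN·m
Load 2 — point force P=16 kN at a=8/5 m (b=L-a=12/5):
  M_2 = Pbx/L  [x≤a] = 16·(12/5)·1/4 = 48/5 kN·m
Superposition: M = Σ M_i = 108/5 kN·m ≈ 21.600000 kN·m

M(1) = 108/5 kN·m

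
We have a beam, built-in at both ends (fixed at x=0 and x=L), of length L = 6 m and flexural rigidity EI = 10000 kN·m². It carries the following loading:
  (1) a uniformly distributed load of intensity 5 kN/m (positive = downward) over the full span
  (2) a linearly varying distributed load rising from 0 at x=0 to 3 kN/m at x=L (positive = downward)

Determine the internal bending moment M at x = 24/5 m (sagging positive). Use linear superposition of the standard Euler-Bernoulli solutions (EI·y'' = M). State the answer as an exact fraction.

M(24/5) = -57/125 kN·m

Load 1 — uniform load w=5 kN/m over full span:
  M_1 = wLx/2 - wL²/12 - wx²/2 = 5·6·(24/5)/2 - 5·6²/12 - 5·(24/5)²/2 = -3/5 kN·m
Load 2 — triangular load w₀=3 kN/m (0→w₀ over full span):
  M_2 = 3w₀Lx/20 - w₀L²/30 - w₀x³/(6L) = 3·3·6·(24/5)/20 - 3·6²/30 - 3·(24/5)³/(6·6) = 18/125 kN·m
Superposition: M = Σ M_i = -57/125 kN·m ≈ -0.456000 kN·m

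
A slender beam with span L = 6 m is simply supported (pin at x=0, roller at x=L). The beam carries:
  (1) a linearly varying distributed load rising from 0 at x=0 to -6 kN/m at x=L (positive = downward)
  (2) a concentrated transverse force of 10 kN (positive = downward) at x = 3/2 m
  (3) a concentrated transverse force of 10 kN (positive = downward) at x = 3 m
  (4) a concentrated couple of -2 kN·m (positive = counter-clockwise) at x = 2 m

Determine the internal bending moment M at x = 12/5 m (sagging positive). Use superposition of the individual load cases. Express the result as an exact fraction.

Load 1 — triangular load w₀=-6 kN/m (0→w₀ over full span):
  M_1 = w₀Lx/6 - w₀x³/(6L) = (-6)·6·(12/5)/6 - (-6)·(12/5)³/(6·6) = -1512/125 kN·m
Load 2 — point force P=10 kN at a=3/2 m (b=L-a=9/2):
  M_2 = Pa(L-x)/L  [x>a] = 10·(3/2)·(6-(12/5))/6 = 9 kN·m
Load 3 — point force P=10 kN at a=3 m (b=L-a=3):
  M_3 = Pbx/L  [x≤a] = 10·3·(12/5)/6 = 12 kN·m
Load 4 — applied couple M₀=-2 kN·m at a=2 m (b=L-a=4):
  M_4 = M₀x/L - M₀  [x>a] = (-2)·(12/5)/6 - (-2) = 6/5 kN·m
Superposition: M = Σ M_i = 1263/125 kN·m ≈ 10.104000 kN·m

M(12/5) = 1263/125 kN·m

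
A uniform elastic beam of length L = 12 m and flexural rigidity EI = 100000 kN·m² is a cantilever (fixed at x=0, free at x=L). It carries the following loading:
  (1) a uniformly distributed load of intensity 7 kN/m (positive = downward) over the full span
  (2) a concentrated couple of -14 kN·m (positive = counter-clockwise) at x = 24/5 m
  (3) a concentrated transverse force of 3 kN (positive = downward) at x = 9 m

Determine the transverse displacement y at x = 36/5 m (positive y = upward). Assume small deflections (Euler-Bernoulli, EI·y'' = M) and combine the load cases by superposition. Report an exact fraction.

y(36/5) = -738891/7812500 m

Load 1 — uniform load w=7 kN/m over full span:
  y_1 = -wx²(x²-4Lx+6L²)/(24EI) = -7·(36/5)²·((36/5)²-4·12·(36/5)+6·12²)/(24·100000) = -168399/1953125 m
Load 2 — applied couple M₀=-14 kN·m at a=24/5 m (b=L-a=36/5):
  y_2 = M₀a(2x-a)/(2EI)  [x>a] = (-14)·(24/5)·(2·(36/5)-(24/5))/(2·100000) = -252/78125 m
Load 3 — point force P=3 kN at a=9 m (b=L-a=3):
  y_3 = -Px²(3a-x)/(6EI)  [x≤a] = -3·(36/5)²·(3·9-(36/5))/(6·100000) = -8019/1562500 m
Superposition: y = Σ y_i = -738891/7812500 m ≈ -0.094578 m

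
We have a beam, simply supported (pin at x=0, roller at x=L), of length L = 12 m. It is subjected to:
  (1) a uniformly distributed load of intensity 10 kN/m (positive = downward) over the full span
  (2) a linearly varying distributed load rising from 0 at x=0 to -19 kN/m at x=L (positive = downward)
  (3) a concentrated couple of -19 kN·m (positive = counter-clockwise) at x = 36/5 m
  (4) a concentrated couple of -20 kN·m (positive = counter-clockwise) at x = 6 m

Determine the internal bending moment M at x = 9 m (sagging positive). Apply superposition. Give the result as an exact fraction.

Load 1 — uniform load w=10 kN/m over full span:
  M_1 = wx(L-x)/2 = 10·9·(12-9)/2 = 135 kN·m
Load 2 — triangular load w₀=-19 kN/m (0→w₀ over full span):
  M_2 = w₀Lx/6 - w₀x³/(6L) = (-19)·12·9/6 - (-19)·9³/(6·12) = -1197/8 kN·m
Load 3 — applied couple M₀=-19 kN·m at a=36/5 m (b=L-a=24/5):
  M_3 = M₀x/L - M₀  [x>a] = (-19)·9/12 - (-19) = 19/4 kN·m
Load 4 — applied couple M₀=-20 kN·m at a=6 m (b=L-a=6):
  M_4 = M₀x/L - M₀  [x>a] = (-20)·9/12 - (-20) = 5 kN·m
Superposition: M = Σ M_i = -39/8 kN·m ≈ -4.875000 kN·m

M(9) = -39/8 kN·m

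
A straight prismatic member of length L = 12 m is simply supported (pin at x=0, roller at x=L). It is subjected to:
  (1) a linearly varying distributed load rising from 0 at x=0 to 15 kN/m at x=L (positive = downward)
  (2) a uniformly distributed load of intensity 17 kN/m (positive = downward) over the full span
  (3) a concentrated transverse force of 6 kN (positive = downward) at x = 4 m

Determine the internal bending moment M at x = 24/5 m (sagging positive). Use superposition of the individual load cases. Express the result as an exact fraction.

M(24/5) = 10728/25 kN·m

Load 1 — triangular load w₀=15 kN/m (0→w₀ over full span):
  M_1 = w₀Lx/6 - w₀x³/(6L) = 15·12·(24/5)/6 - 15·(24/5)³/(6·12) = 3024/25 kN·m
Load 2 — uniform load w=17 kN/m over full span:
  M_2 = wx(L-x)/2 = 17·(24/5)·(12-(24/5))/2 = 7344/25 kN·m
Load 3 — point force P=6 kN at a=4 m (b=L-a=8):
  M_3 = Pa(L-x)/L  [x>a] = 6·4·(12-(24/5))/12 = 72/5 kN·m
Superposition: M = Σ M_i = 10728/25 kN·m ≈ 429.120000 kN·m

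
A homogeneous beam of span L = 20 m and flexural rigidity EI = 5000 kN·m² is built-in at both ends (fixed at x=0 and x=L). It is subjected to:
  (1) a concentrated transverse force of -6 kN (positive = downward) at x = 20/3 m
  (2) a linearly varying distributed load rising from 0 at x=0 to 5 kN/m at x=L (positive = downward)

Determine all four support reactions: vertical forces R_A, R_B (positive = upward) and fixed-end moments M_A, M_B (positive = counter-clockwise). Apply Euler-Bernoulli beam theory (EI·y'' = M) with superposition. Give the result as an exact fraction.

Load 1 — point force P=-6 kN at a=20/3 m (b=L-a=40/3):
  R_A = Pb²(3a+b)/L³ = (-6)·(40/3)²·(3·(20/3)+(40/3))/20³ = -40/9 kN
  M_A = Pab²/L² = (-6)·(20/3)·(40/3)²/20² = -160/9 kN·m
  R_B = Pa²(a+3b)/L³ = (-6)·(20/3)²·((20/3)+3·(40/3))/20³ = -14/9 kN
  M_B = -Pa²b/L² = -(-6)·(20/3)²·(40/3)/20² = 80/9 kN·m
Load 2 — triangular load w₀=5 kN/m (0→w₀ over full span):
  R_A = 3w₀L/20 = 3·5·20/20 = 15 kN
  M_A = w₀L²/30 = 5·20²/30 = 200/3 kN·m
  R_B = 7w₀L/20 = 7·5·20/20 = 35 kN
  M_B = -w₀L²/20 = -5·20²/20 = -100 kN·m
Superposition: R_A = 95/9 kN, M_A = 440/9 kN·m, R_B = 301/9 kN, M_B = -820/9 kN·m

R_A = 95/9 kN, M_A = 440/9 kN·m, R_B = 301/9 kN, M_B = -820/9 kN·m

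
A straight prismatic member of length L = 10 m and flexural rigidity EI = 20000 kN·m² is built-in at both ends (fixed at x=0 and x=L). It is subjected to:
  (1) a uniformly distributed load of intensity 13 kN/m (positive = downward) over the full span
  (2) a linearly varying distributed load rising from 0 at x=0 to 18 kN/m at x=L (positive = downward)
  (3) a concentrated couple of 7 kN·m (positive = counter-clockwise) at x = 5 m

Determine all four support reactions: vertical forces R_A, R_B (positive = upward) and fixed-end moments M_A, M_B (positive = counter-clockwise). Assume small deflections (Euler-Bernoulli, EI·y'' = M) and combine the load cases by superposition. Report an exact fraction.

R_A = 1861/20 kN, M_A = 2041/12 kN·m, R_B = 2539/20 kN, M_B = -2359/12 kN·m

Load 1 — uniform load w=13 kN/m over full span:
  R_A = wL/2 = 13·10/2 = 65 kN
  M_A = wL²/12 = 13·10²/12 = 325/3 kN·m
  R_B = wL/2 = 13·10/2 = 65 kN
  M_B = -wL²/12 = -13·10²/12 = -325/3 kN·m
Load 2 — triangular load w₀=18 kN/m (0→w₀ over full span):
  R_A = 3w₀L/20 = 3·18·10/20 = 27 kN
  M_A = w₀L²/30 = 18·10²/30 = 60 kN·m
  R_B = 7w₀L/20 = 7·18·10/20 = 63 kN
  M_B = -w₀L²/20 = -18·10²/20 = -90 kN·m
Load 3 — applied couple M₀=7 kN·m at a=5 m (b=L-a=5):
  R_A = 6M₀ab/L³ = 6·7·5·5/10³ = 21/20 kN
  M_A = M₀b(2a-b)/L² = 7·5·(2·5-5)/10² = 7/4 kN·m
  R_B = -6M₀ab/L³ = -6·7·5·5/10³ = -21/20 kN
  M_B = M₀a(2b-a)/L² = 7·5·(2·5-5)/10² = 7/4 kN·m
Superposition: R_A = 1861/20 kN, M_A = 2041/12 kN·m, R_B = 2539/20 kN, M_B = -2359/12 kN·m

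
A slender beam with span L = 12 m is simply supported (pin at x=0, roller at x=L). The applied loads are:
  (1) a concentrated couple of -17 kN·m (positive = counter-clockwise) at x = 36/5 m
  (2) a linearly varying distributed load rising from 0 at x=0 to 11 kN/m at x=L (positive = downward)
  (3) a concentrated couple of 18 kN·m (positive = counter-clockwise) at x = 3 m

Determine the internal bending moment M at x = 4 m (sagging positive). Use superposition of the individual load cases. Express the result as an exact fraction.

M(4) = 545/9 kN·m

Load 1 — applied couple M₀=-17 kN·m at a=36/5 m (b=L-a=24/5):
  M_1 = M₀x/L  [x≤a] = (-17)·4/12 = -17/3 kN·m
Load 2 — triangular load w₀=11 kN/m (0→w₀ over full span):
  M_2 = w₀Lx/6 - w₀x³/(6L) = 11·12·4/6 - 11·4³/(6·12) = 704/9 kN·m
Load 3 — applied couple M₀=18 kN·m at a=3 m (b=L-a=9):
  M_3 = M₀x/L - M₀  [x>a] = 18·4/12 - 18 = -12 kN·m
Superposition: M = Σ M_i = 545/9 kN·m ≈ 60.555556 kN·m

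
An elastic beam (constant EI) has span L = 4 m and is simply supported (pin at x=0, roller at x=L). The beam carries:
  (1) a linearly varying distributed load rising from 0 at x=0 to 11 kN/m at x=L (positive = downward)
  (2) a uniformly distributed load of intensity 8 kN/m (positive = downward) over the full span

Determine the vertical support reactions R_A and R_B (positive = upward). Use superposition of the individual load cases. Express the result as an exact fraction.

Load 1 — triangular load w₀=11 kN/m (0→w₀ over full span):
  R_A = w₀L/6 = 11·4/6 = 22/3 kN
  R_B = w₀L/3 = 11·4/3 = 44/3 kN
Load 2 — uniform load w=8 kN/m over full span:
  R_A = wL/2 = 8·4/2 = 16 kN
  R_B = wL/2 = 8·4/2 = 16 kN
Superposition: R_A = 70/3 kN, R_B = 92/3 kN

R_A = 70/3 kN, R_B = 92/3 kN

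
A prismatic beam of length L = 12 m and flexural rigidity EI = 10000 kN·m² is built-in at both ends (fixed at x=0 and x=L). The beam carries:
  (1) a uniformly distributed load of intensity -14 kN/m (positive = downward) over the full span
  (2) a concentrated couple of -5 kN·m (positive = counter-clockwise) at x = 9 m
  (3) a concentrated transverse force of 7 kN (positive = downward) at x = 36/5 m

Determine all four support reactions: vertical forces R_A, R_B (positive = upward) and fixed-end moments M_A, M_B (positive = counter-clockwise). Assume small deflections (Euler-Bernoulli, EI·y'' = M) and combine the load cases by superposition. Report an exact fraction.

Load 1 — uniform load w=-14 kN/m over full span:
  R_A = wL/2 = (-14)·12/2 = -84 kN
  M_A = wL²/12 = (-14)·12²/12 = -168 kN·m
  R_B = wL/2 = (-14)·12/2 = -84 kN
  M_B = -wL²/12 = -(-14)·12²/12 = 168 kN·m
Load 2 — applied couple M₀=-5 kN·m at a=9 m (b=L-a=3):
  R_A = 6M₀ab/L³ = 6·(-5)·9·3/12³ = -15/32 kN
  M_A = M₀b(2a-b)/L² = (-5)·3·(2·9-3)/12² = -25/16 kN·m
  R_B = -6M₀ab/L³ = -6·(-5)·9·3/12³ = 15/32 kN
  M_B = M₀a(2b-a)/L² = (-5)·9·(2·3-9)/12² = 15/16 kN·m
Load 3 — point force P=7 kN at a=36/5 m (b=L-a=24/5):
  R_A = Pb²(3a+b)/L³ = 7·(24/5)²·(3·(36/5)+(24/5))/12³ = 308/125 kN
  M_A = Pab²/L² = 7·(36/5)·(24/5)²/12² = 1008/125 kN·m
  R_B = Pa²(a+3b)/L³ = 7·(36/5)²·((36/5)+3·(24/5))/12³ = 567/125 kN
  M_B = -Pa²b/L² = -7·(36/5)²·(24/5)/12² = -1512/125 kN·m
Superposition: R_A = -328019/4000 kN, M_A = -322997/2000 kN·m, R_B = -315981/4000 kN, M_B = 313683/2000 kN·m

R_A = -328019/4000 kN, M_A = -322997/2000 kN·m, R_B = -315981/4000 kN, M_B = 313683/2000 kN·m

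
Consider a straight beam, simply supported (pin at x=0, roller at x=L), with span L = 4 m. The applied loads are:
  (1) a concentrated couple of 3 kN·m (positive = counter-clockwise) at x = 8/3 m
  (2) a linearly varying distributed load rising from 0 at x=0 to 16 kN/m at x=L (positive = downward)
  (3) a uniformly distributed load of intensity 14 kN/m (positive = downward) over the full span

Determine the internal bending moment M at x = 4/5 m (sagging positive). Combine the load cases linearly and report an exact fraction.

Load 1 — applied couple M₀=3 kN·m at a=8/3 m (b=L-a=4/3):
  M_1 = M₀x/L  [x≤a] = 3·(4/5)/4 = 3/5 kN·m
Load 2 — triangular load w₀=16 kN/m (0→w₀ over full span):
  M_2 = w₀Lx/6 - w₀x³/(6L) = 16·4·(4/5)/6 - 16·(4/5)³/(6·4) = 1024/125 kN·m
Load 3 — uniform load w=14 kN/m over full span:
  M_3 = wx(L-x)/2 = 14·(4/5)·(4-(4/5))/2 = 448/25 kN·m
Superposition: M = Σ M_i = 3339/125 kN·m ≈ 26.712000 kN·m

M(4/5) = 3339/125 kN·m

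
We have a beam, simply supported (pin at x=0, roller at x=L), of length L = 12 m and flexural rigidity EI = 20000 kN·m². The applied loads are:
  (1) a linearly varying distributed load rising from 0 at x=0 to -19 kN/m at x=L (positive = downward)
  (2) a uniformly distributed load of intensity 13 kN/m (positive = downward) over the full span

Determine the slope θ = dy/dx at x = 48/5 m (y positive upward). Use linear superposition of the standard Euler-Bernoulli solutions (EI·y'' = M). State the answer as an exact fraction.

θ(48/5) = 7383/781250 rad

Load 1 — triangular load w₀=-19 kN/m (0→w₀ over full span):
  θ_1 = -w₀(7L⁴-30L²x²+15x⁴)/(360LEI) = -(-19)·(7·12⁴-30·12²·(48/5)²+15·(48/5)⁴)/(360·12·20000) = -43149/1562500 rad
Load 2 — uniform load w=13 kN/m over full span:
  θ_2 = -w(L³-6Lx²+4x³)/(24EI) = -13·(12³-6·12·(48/5)²+4·(48/5)³)/(24·20000) = 11583/312500 rad
Superposition: θ = Σ θ_i = 7383/781250 rad ≈ 0.009450 rad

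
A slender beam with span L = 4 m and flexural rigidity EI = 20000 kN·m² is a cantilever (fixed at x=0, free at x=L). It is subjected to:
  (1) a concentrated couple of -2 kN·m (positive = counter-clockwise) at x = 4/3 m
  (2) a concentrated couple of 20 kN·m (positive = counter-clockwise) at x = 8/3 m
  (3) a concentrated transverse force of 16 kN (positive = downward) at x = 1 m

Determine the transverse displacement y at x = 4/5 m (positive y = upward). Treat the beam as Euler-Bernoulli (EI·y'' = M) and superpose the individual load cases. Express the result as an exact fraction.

y(4/5) = 47/468750 m

Load 1 — applied couple M₀=-2 kN·m at a=4/3 m (b=L-a=8/3):
  y_1 = M₀x²/(2EI)  [x≤a] = (-2)·(4/5)²/(2·20000) = -1/31250 m
Load 2 — applied couple M₀=20 kN·m at a=8/3 m (b=L-a=4/3):
  y_2 = M₀x²/(2EI)  [x≤a] = 20·(4/5)²/(2·20000) = 1/3125 m
Load 3 — point force P=16 kN at a=1 m (b=L-a=3):
  y_3 = -Px²(3a-x)/(6EI)  [x≤a] = -16·(4/5)²·(3·1-(4/5))/(6·20000) = -44/234375 m
Superposition: y = Σ y_i = 47/468750 m ≈ 0.000100 m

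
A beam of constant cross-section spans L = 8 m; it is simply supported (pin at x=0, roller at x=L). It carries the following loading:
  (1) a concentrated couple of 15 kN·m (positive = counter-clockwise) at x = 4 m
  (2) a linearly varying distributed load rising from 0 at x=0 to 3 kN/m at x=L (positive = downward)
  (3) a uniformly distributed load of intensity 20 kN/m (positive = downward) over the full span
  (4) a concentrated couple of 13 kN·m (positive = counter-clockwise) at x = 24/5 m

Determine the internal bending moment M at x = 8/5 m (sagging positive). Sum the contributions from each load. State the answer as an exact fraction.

Load 1 — applied couple M₀=15 kN·m at a=4 m (b=L-a=4):
  M_1 = M₀x/L  [x≤a] = 15·(8/5)/8 = 3 kN·m
Load 2 — triangular load w₀=3 kN/m (0→w₀ over full span):
  M_2 = w₀Lx/6 - w₀x³/(6L) = 3·8·(8/5)/6 - 3·(8/5)³/(6·8) = 768/125 kN·m
Load 3 — uniform load w=20 kN/m over full span:
  M_3 = wx(L-x)/2 = 20·(8/5)·(8-(8/5))/2 = 512/5 kN·m
Load 4 — applied couple M₀=13 kN·m at a=24/5 m (b=L-a=16/5):
  M_4 = M₀x/L  [x≤a] = 13·(8/5)/8 = 13/5 kN·m
Superposition: M = Σ M_i = 14268/125 kN·m ≈ 114.144000 kN·m

M(8/5) = 14268/125 kN·m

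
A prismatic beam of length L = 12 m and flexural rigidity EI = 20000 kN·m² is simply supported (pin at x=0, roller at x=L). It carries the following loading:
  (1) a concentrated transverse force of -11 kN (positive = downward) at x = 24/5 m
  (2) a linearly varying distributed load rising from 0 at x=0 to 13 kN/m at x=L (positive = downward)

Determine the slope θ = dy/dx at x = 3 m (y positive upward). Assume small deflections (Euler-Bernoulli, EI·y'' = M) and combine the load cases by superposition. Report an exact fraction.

Load 1 — point force P=-11 kN at a=24/5 m (b=L-a=36/5):
  θ_1 = -Pb(L²-b²-3x²)/(6LEI)  [x≤a] = -(-11)·(36/5)·(12²-(36/5)²-3·3²)/(6·12·20000) = 17919/5000000 rad
Load 2 — triangular load w₀=13 kN/m (0→w₀ over full span):
  θ_2 = -w₀(7L⁴-30L²x²+15x⁴)/(360LEI) = -13·(7·12⁴-30·12²·3²+15·3⁴)/(360·12·20000) = -51753/3200000 rad
Superposition: θ = Σ θ_i = -1007121/80000000 rad ≈ -0.012589 rad

θ(3) = -1007121/80000000 rad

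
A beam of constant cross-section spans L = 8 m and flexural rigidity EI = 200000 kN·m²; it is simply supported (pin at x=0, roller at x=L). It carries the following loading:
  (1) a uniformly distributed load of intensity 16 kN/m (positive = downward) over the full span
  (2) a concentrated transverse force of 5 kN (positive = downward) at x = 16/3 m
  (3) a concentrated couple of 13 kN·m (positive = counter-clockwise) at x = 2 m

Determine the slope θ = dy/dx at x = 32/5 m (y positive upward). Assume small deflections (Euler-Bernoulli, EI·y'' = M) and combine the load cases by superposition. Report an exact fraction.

Load 1 — uniform load w=16 kN/m over full span:
  θ_1 = -w(L³-6Lx²+4x³)/(24EI) = -16·(8³-6·8·(32/5)²+4·(32/5)³)/(24·200000) = 528/390625 rad
Load 2 — point force P=5 kN at a=16/3 m (b=L-a=8/3):
  θ_2 = -Pa(2L²-6Lx+3x²+a²)/(6LEI)  [x>a] = -5·(16/3)·(2·8²-6·8·(32/5)+3·(32/5)²+(16/3)²)/(6·8·200000) = 98/1265625 rad
Load 3 — applied couple M₀=13 kN·m at a=2 m (b=L-a=6):
  θ_3 = (M₀x²/(2L)-M₀(x-a)+C₁)/EI  [x>a] with C₁=M₀(3b²-L²)/(6L)=143/12 = (13·(32/5)²/(2·8)-13·((32/5)-2)+(143/12))/200000 = -3601/60000000 rad
Superposition: θ = Σ θ_i = 11089673/8100000000 rad ≈ 0.001369 rad

θ(32/5) = 11089673/8100000000 rad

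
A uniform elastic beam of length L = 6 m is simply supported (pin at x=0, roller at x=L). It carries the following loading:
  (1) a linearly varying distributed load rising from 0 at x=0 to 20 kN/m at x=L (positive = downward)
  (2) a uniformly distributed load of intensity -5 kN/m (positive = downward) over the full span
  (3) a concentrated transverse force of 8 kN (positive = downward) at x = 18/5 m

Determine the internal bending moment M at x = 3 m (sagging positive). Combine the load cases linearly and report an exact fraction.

M(3) = 321/10 kN·m

Load 1 — triangular load w₀=20 kN/m (0→w₀ over full span):
  M_1 = w₀Lx/6 - w₀x³/(6L) = 20·6·3/6 - 20·3³/(6·6) = 45 kN·m
Load 2 — uniform load w=-5 kN/m over full span:
  M_2 = wx(L-x)/2 = (-5)·3·(6-3)/2 = -45/2 kN·m
Load 3 — point force P=8 kN at a=18/5 m (b=L-a=12/5):
  M_3 = Pbx/L  [x≤a] = 8·(12/5)·3/6 = 48/5 kN·m
Superposition: M = Σ M_i = 321/10 kN·m ≈ 32.100000 kN·m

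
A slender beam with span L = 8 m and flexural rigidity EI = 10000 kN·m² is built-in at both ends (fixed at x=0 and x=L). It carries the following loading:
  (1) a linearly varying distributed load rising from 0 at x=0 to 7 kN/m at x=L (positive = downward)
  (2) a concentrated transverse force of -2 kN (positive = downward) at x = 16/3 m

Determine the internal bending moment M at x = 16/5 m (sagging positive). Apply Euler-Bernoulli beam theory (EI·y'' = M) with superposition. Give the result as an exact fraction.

Load 1 — triangular load w₀=7 kN/m (0→w₀ over full span):
  M_1 = 3w₀Lx/20 - w₀L²/30 - w₀x³/(6L) = 3·7·8·(16/5)/20 - 7·8²/30 - 7·(16/5)³/(6·8) = 896/125 kN·m
Load 2 — point force P=-2 kN at a=16/3 m (b=L-a=8/3):
  M_2 = Pb²(3a+b)x/L³ - Pab²/L²  [x≤a] = (-2)·(8/3)²·(3·(16/3)+(8/3))·(16/5)/8³ - (-2)·(16/3)·(8/3)²/8² = -64/135 kN·m
Superposition: M = Σ M_i = 22592/3375 kN·m ≈ 6.693926 kN·m

M(16/5) = 22592/3375 kN·m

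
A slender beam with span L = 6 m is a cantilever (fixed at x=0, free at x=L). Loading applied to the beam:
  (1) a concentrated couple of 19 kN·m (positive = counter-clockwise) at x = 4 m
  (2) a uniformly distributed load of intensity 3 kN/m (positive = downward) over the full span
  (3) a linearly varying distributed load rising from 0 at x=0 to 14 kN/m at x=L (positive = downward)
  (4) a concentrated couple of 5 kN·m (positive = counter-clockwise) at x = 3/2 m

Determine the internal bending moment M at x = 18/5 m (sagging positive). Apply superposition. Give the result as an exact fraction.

M(18/5) = -3073/125 kN·m

Load 1 — applied couple M₀=19 kN·m at a=4 m (b=L-a=2):
  M_1 = M₀  [x≤a] = 19 = 19 kN·m
Load 2 — uniform load w=3 kN/m over full span:
  M_2 = -w(L-x)²/2 = -3·(6-(18/5))²/2 = -216/25 kN·m
Load 3 — triangular load w₀=14 kN/m (0→w₀ over full span):
  M_3 = w₀Lx/2 - w₀L²/3 - w₀x³/(6L) = 14·6·(18/5)/2 - 14·6²/3 - 14·(18/5)³/(6·6) = -4368/125 kN·m
Load 4 — applied couple M₀=5 kN·m at a=3/2 m (b=L-a=9/2):
  M_4 = 0  [x>a] = 0 kN·m
Superposition: M = Σ M_i = -3073/125 kN·m ≈ -24.584000 kN·m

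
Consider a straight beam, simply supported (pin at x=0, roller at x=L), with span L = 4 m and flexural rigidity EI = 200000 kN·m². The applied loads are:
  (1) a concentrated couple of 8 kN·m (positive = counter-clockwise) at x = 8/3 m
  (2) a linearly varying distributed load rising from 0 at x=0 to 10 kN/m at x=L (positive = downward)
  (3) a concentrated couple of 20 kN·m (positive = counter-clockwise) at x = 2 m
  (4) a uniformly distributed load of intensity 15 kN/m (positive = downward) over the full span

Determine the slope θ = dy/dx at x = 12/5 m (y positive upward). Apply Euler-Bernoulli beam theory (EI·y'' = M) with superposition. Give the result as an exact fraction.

Load 1 — applied couple M₀=8 kN·m at a=8/3 m (b=L-a=4/3):
  θ_1 = (M₀x²/(2L)+C₁)/EI  [x≤a] with C₁=M₀(3b²-L²)/(6L)=-32/9 = (8·(12/5)²/(2·4)+(-32/9))/200000 = 31/2812500 rad
Load 2 — triangular load w₀=10 kN/m (0→w₀ over full span):
  θ_2 = -w₀(7L⁴-30L²x²+15x⁴)/(360LEI) = -10·(7·4⁴-30·4²·(12/5)²+15·(12/5)⁴)/(360·4·200000) = 58/3515625 rad
Load 3 — applied couple M₀=20 kN·m at a=2 m (b=L-a=2):
  θ_3 = (M₀x²/(2L)-M₀(x-a)+C₁)/EI  [x>a] with C₁=M₀(3b²-L²)/(6L)=-10/3 = (20·(12/5)²/(2·4)-20·((12/5)-2)+(-10/3))/200000 = 23/1500000 rad
Load 4 — uniform load w=15 kN/m over full span:
  θ_4 = -w(L³-6Lx²+4x³)/(24EI) = -15·(4³-6·4·(12/5)²+4·(12/5)³)/(24·200000) = 37/625000 rad
Superposition: θ = Σ θ_i = 3827/37500000 rad ≈ 0.000102 rad

θ(12/5) = 3827/37500000 rad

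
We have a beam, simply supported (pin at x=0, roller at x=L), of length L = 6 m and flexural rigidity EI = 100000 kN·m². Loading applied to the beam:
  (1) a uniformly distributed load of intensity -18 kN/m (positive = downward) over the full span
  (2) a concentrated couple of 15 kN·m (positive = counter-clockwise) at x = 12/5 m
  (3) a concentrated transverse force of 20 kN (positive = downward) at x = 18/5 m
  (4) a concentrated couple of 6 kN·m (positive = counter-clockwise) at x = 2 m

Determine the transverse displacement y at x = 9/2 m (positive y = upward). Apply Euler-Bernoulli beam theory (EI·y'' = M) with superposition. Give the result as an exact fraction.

Load 1 — uniform load w=-18 kN/m over full span:
  y_1 = -wx(L³-2Lx²+x³)/(24EI) = -(-18)·(9/2)·(6³-2·6·(9/2)²+(9/2)³)/(24·100000) = 13851/6400000 m
Load 2 — applied couple M₀=15 kN·m at a=12/5 m (b=L-a=18/5):
  y_2 = (M₀x³/(6L)-M₀(x-a)²/2+C₁x)/EI  [x>a] with C₁=M₀(3b²-L²)/(6L)=6/5 = (15·(9/2)³/(6·6)-15·((9/2)-(12/5))²/2+(6/5)·(9/2))/100000 = 1647/16000000 m
Load 3 — point force P=20 kN at a=18/5 m (b=L-a=12/5):
  y_3 = -Pa(L-x)(2Lx-a²-x²)/(6LEI)  [x>a] = -20·(18/5)·(6-(9/2))·(2·6·(9/2)-(18/5)²-(9/2)²)/(6·6·100000) = -6237/10000000 m
Load 4 — applied couple M₀=6 kN·m at a=2 m (b=L-a=4):
  y_4 = (M₀x³/(6L)-M₀(x-a)²/2+C₁x)/EI  [x>a] with C₁=M₀(3b²-L²)/(6L)=2 = (6·(9/2)³/(6·6)-6·((9/2)-2)²/2+2·(9/2))/100000 = 87/1600000 m
Superposition: y = Σ y_i = 271653/160000000 m ≈ 0.001698 m

y(9/2) = 271653/160000000 m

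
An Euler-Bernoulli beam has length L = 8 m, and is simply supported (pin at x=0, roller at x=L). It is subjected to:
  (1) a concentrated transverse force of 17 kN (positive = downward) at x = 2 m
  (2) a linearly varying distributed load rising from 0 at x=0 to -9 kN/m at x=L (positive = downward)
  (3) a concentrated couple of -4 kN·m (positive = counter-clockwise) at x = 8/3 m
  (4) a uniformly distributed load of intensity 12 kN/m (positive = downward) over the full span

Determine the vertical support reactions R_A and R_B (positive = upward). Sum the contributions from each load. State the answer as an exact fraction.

Load 1 — point force P=17 kN at a=2 m (b=L-a=6):
  R_A = Pb/L = 17·6/8 = 51/4 kN
  R_B = Pa/L = 17·2/8 = 17/4 kN
Load 2 — triangular load w₀=-9 kN/m (0→w₀ over full span):
  R_A = w₀L/6 = (-9)·8/6 = -12 kN
  R_B = w₀L/3 = (-9)·8/3 = -24 kN
Load 3 — applied couple M₀=-4 kN·m at a=8/3 m (b=L-a=16/3):
  R_A = M₀/L = (-4)/8 = -1/2 kN
  R_B = -M₀/L = -(-4)/8 = 1/2 kN
Load 4 — uniform load w=12 kN/m over full span:
  R_A = wL/2 = 12·8/2 = 48 kN
  R_B = wL/2 = 12·8/2 = 48 kN
Superposition: R_A = 193/4 kN, R_B = 115/4 kN

R_A = 193/4 kN, R_B = 115/4 kN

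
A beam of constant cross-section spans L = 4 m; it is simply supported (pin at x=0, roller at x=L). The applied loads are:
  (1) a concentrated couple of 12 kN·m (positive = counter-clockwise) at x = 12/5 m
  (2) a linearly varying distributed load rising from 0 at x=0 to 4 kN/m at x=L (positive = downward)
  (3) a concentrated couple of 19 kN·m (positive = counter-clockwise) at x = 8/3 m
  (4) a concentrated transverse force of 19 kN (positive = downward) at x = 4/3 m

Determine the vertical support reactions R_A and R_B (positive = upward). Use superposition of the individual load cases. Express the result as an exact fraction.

Load 1 — applied couple M₀=12 kN·m at a=12/5 m (b=L-a=8/5):
  R_A = M₀/L = 12/4 = 3 kN
  R_B = -M₀/L = -12/4 = -3 kN
Load 2 — triangular load w₀=4 kN/m (0→w₀ over full span):
  R_A = w₀L/6 = 4·4/6 = 8/3 kN
  R_B = w₀L/3 = 4·4/3 = 16/3 kN
Load 3 — applied couple M₀=19 kN·m at a=8/3 m (b=L-a=4/3):
  R_A = M₀/L = 19/4 kN
  R_B = -M₀/L = -19/4 kN
Load 4 — point force P=19 kN at a=4/3 m (b=L-a=8/3):
  R_A = Pb/L = 19·(8/3)/4 = 38/3 kN
  R_B = Pa/L = 19·(4/3)/4 = 19/3 kN
Superposition: R_A = 277/12 kN, R_B = 47/12 kN

R_A = 277/12 kN, R_B = 47/12 kN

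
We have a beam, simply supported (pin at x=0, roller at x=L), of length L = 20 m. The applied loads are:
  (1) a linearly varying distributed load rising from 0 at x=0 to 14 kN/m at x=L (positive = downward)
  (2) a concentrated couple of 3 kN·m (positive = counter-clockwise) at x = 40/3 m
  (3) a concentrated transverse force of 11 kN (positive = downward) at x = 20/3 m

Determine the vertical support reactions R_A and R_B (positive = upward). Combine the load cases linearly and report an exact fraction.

Load 1 — triangular load w₀=14 kN/m (0→w₀ over full span):
  R_A = w₀L/6 = 14·20/6 = 140/3 kN
  R_B = w₀L/3 = 14·20/3 = 280/3 kN
Load 2 — applied couple M₀=3 kN·m at a=40/3 m (b=L-a=20/3):
  R_A = M₀/L = 3/20 kN
  R_B = -M₀/L = -3/20 kN
Load 3 — point force P=11 kN at a=20/3 m (b=L-a=40/3):
  R_A = Pb/L = 11·(40/3)/20 = 22/3 kN
  R_B = Pa/L = 11·(20/3)/20 = 11/3 kN
Superposition: R_A = 1083/20 kN, R_B = 1937/20 kN

R_A = 1083/20 kN, R_B = 1937/20 kN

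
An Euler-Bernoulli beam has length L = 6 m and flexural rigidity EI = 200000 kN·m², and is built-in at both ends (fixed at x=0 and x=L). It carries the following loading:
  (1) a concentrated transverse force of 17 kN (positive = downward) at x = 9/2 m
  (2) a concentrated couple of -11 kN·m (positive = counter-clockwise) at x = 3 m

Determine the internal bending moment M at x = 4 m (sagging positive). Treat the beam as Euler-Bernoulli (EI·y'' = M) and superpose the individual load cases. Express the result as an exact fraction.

M(4) = 275/32 kN·m

Load 1 — point force P=17 kN at a=9/2 m (b=L-a=3/2):
  M_1 = Pb²(3a+b)x/L³ - Pab²/L²  [x≤a] = 17·(3/2)²·(3·(9/2)+(3/2))·4/6³ - 17·(9/2)·(3/2)²/6² = 187/32 kN·m
Load 2 — applied couple M₀=-11 kN·m at a=3 m (b=L-a=3):
  M_2 = R_Ax - M_A - M₀  [x>a] with R_A=-11/4, M_A=-11/4 = (-11/4)·4 - (-11/4) - (-11) = 11/4 kN·m
Superposition: M = Σ M_i = 275/32 kN·m ≈ 8.593750 kN·m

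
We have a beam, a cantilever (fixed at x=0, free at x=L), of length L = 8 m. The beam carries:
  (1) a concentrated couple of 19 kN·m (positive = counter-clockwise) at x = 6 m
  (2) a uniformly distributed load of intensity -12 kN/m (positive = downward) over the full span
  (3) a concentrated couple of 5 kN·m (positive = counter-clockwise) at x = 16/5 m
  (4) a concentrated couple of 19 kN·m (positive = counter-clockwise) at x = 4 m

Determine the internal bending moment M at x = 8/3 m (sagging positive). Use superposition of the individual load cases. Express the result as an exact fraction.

Load 1 — applied couple M₀=19 kN·m at a=6 m (b=L-a=2):
  M_1 = M₀  [x≤a] = 19 = 19 kN·m
Load 2 — uniform load w=-12 kN/m over full span:
  M_2 = -w(L-x)²/2 = -(-12)·(8-(8/3))²/2 = 512/3 kN·m
Load 3 — applied couple M₀=5 kN·m at a=16/5 m (b=L-a=24/5):
  M_3 = M₀  [x≤a] = 5 = 5 kN·m
Load 4 — applied couple M₀=19 kN·m at a=4 m (b=L-a=4):
  M_4 = M₀  [x≤a] = 19 = 19 kN·m
Superposition: M = Σ M_i = 641/3 kN·m ≈ 213.666667 kN·m

M(8/3) = 641/3 kN·m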